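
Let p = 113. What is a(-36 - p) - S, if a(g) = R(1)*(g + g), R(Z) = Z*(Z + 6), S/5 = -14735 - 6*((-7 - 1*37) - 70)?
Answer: 68169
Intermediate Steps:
S = -70255 (S = 5*(-14735 - 6*((-7 - 1*37) - 70)) = 5*(-14735 - 6*((-7 - 37) - 70)) = 5*(-14735 - 6*(-44 - 70)) = 5*(-14735 - 6*(-114)) = 5*(-14735 - 1*(-684)) = 5*(-14735 + 684) = 5*(-14051) = -70255)
R(Z) = Z*(6 + Z)
a(g) = 14*g (a(g) = (1*(6 + 1))*(g + g) = (1*7)*(2*g) = 7*(2*g) = 14*g)
a(-36 - p) - S = 14*(-36 - 1*113) - 1*(-70255) = 14*(-36 - 113) + 70255 = 14*(-149) + 70255 = -2086 + 70255 = 68169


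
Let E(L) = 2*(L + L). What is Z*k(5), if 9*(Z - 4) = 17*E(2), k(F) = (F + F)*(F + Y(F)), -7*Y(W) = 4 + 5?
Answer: 44720/63 ≈ 709.84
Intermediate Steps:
E(L) = 4*L (E(L) = 2*(2*L) = 4*L)
Y(W) = -9/7 (Y(W) = -(4 + 5)/7 = -⅐*9 = -9/7)
k(F) = 2*F*(-9/7 + F) (k(F) = (F + F)*(F - 9/7) = (2*F)*(-9/7 + F) = 2*F*(-9/7 + F))
Z = 172/9 (Z = 4 + (17*(4*2))/9 = 4 + (17*8)/9 = 4 + (⅑)*136 = 4 + 136/9 = 172/9 ≈ 19.111)
Z*k(5) = 172*((2/7)*5*(-9 + 7*5))/9 = 172*((2/7)*5*(-9 + 35))/9 = 172*((2/7)*5*26)/9 = (172/9)*(260/7) = 44720/63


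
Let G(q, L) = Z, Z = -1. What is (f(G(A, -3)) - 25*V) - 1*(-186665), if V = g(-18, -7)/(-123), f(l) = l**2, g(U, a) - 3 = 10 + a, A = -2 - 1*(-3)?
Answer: 7653356/41 ≈ 1.8667e+5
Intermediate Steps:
A = 1 (A = -2 + 3 = 1)
g(U, a) = 13 + a (g(U, a) = 3 + (10 + a) = 13 + a)
G(q, L) = -1
V = -2/41 (V = (13 - 7)/(-123) = 6*(-1/123) = -2/41 ≈ -0.048781)
(f(G(A, -3)) - 25*V) - 1*(-186665) = ((-1)**2 - 25*(-2/41)) - 1*(-186665) = (1 + 50/41) + 186665 = 91/41 + 186665 = 7653356/41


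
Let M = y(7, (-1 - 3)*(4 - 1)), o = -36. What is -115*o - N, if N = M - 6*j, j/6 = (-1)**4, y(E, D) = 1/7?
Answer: 29231/7 ≈ 4175.9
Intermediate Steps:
y(E, D) = 1/7
j = 6 (j = 6*(-1)**4 = 6*1 = 6)
M = 1/7 ≈ 0.14286
N = -251/7 (N = 1/7 - 6*6 = 1/7 - 36 = -251/7 ≈ -35.857)
-115*o - N = -115*(-36) - 1*(-251/7) = 4140 + 251/7 = 29231/7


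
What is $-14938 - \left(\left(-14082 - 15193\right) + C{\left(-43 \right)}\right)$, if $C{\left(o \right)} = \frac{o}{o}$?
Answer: $14336$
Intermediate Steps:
$C{\left(o \right)} = 1$
$-14938 - \left(\left(-14082 - 15193\right) + C{\left(-43 \right)}\right) = -14938 - \left(\left(-14082 - 15193\right) + 1\right) = -14938 - \left(-29275 + 1\right) = -14938 - -29274 = -14938 + 29274 = 14336$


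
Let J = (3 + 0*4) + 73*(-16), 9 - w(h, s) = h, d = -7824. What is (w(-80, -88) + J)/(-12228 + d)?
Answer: 269/5013 ≈ 0.053661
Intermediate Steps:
w(h, s) = 9 - h
J = -1165 (J = (3 + 0) - 1168 = 3 - 1168 = -1165)
(w(-80, -88) + J)/(-12228 + d) = ((9 - 1*(-80)) - 1165)/(-12228 - 7824) = ((9 + 80) - 1165)/(-20052) = (89 - 1165)*(-1/20052) = -1076*(-1/20052) = 269/5013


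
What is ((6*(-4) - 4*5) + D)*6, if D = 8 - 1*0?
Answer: -216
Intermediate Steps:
D = 8 (D = 8 + 0 = 8)
((6*(-4) - 4*5) + D)*6 = ((6*(-4) - 4*5) + 8)*6 = ((-24 - 20) + 8)*6 = (-44 + 8)*6 = -36*6 = -216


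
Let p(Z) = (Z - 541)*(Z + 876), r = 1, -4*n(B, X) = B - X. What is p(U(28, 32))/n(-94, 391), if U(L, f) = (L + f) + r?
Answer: -359808/97 ≈ -3709.4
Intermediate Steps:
n(B, X) = -B/4 + X/4 (n(B, X) = -(B - X)/4 = -B/4 + X/4)
U(L, f) = 1 + L + f (U(L, f) = (L + f) + 1 = 1 + L + f)
p(Z) = (-541 + Z)*(876 + Z)
p(U(28, 32))/n(-94, 391) = (-473916 + (1 + 28 + 32)² + 335*(1 + 28 + 32))/(-¼*(-94) + (¼)*391) = (-473916 + 61² + 335*61)/(47/2 + 391/4) = (-473916 + 3721 + 20435)/(485/4) = -449760*4/485 = -359808/97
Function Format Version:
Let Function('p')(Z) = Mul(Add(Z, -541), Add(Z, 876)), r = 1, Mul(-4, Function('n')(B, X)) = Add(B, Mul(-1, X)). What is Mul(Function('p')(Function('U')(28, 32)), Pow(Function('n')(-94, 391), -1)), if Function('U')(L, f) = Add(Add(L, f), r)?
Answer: Rational(-359808, 97) ≈ -3709.4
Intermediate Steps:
Function('n')(B, X) = Add(Mul(Rational(-1, 4), B), Mul(Rational(1, 4), X)) (Function('n')(B, X) = Mul(Rational(-1, 4), Add(B, Mul(-1, X))) = Add(Mul(Rational(-1, 4), B), Mul(Rational(1, 4), X)))
Function('U')(L, f) = Add(1, L, f) (Function('U')(L, f) = Add(Add(L, f), 1) = Add(1, L, f))
Function('p')(Z) = Mul(Add(-541, Z), Add(876, Z))
Mul(Function('p')(Function('U')(28, 32)), Pow(Function('n')(-94, 391), -1)) = Mul(Add(-473916, Pow(Add(1, 28, 32), 2), Mul(335, Add(1, 28, 32))), Pow(Add(Mul(Rational(-1, 4), -94), Mul(Rational(1, 4), 391)), -1)) = Mul(Add(-473916, Pow(61, 2), Mul(335, 61)), Pow(Add(Rational(47, 2), Rational(391, 4)), -1)) = Mul(Add(-473916, 3721, 20435), Pow(Rational(485, 4), -1)) = Mul(-449760, Rational(4, 485)) = Rational(-359808, 97)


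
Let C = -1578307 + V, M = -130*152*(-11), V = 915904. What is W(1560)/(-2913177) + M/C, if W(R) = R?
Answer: -211413833800/643232394777 ≈ -0.32867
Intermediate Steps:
M = 217360 (M = -19760*(-11) = 217360)
C = -662403 (C = -1578307 + 915904 = -662403)
W(1560)/(-2913177) + M/C = 1560/(-2913177) + 217360/(-662403) = 1560*(-1/2913177) + 217360*(-1/662403) = -520/971059 - 217360/662403 = -211413833800/643232394777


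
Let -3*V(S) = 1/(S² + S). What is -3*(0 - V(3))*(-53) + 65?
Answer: 833/12 ≈ 69.417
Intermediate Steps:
V(S) = -1/(3*(S + S²)) (V(S) = -1/(3*(S² + S)) = -1/(3*(S + S²)))
-3*(0 - V(3))*(-53) + 65 = -3*(0 - (-1)/(3*3*(1 + 3)))*(-53) + 65 = -3*(0 - (-1)/(3*3*4))*(-53) + 65 = -3*(0 - 1*(-1/36))*(-53) + 65 = -3*(0 + 1/36)*(-53) + 65 = -3*1/36*(-53) + 65 = -1/12*(-53) + 65 = 53/12 + 65 = 833/12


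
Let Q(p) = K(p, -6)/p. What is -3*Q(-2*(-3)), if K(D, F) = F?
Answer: 3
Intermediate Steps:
Q(p) = -6/p
-3*Q(-2*(-3)) = -(-18)/((-2*(-3))) = -(-18)/6 = -3*(-1) = 3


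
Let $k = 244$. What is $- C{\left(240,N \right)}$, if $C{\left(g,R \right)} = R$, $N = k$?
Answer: $-244$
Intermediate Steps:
$N = 244$
$- C{\left(240,N \right)} = \left(-1\right) 244 = -244$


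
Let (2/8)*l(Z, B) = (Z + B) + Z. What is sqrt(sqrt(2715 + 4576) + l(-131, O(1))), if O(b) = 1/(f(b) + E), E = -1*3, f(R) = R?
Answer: sqrt(-1050 + sqrt(7291)) ≈ 31.058*I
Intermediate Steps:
E = -3
O(b) = 1/(-3 + b) (O(b) = 1/(b - 3) = 1/(-3 + b))
l(Z, B) = 4*B + 8*Z (l(Z, B) = 4*((Z + B) + Z) = 4*((B + Z) + Z) = 4*(B + 2*Z) = 4*B + 8*Z)
sqrt(sqrt(2715 + 4576) + l(-131, O(1))) = sqrt(sqrt(2715 + 4576) + (4/(-3 + 1) + 8*(-131))) = sqrt(sqrt(7291) + (4/(-2) - 1048)) = sqrt(sqrt(7291) + (4*(-1/2) - 1048)) = sqrt(sqrt(7291) + (-2 - 1048)) = sqrt(sqrt(7291) - 1050) = sqrt(-1050 + sqrt(7291))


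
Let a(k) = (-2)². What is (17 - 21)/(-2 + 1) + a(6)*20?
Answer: 84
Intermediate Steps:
a(k) = 4
(17 - 21)/(-2 + 1) + a(6)*20 = (17 - 21)/(-2 + 1) + 4*20 = -4/(-1) + 80 = -4*(-1) + 80 = 4 + 80 = 84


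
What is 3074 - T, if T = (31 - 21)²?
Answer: 2974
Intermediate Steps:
T = 100 (T = 10² = 100)
3074 - T = 3074 - 1*100 = 3074 - 100 = 2974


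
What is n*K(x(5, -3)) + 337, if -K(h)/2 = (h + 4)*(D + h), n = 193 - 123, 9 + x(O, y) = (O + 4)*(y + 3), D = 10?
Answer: 1037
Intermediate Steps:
x(O, y) = -9 + (3 + y)*(4 + O) (x(O, y) = -9 + (O + 4)*(y + 3) = -9 + (4 + O)*(3 + y) = -9 + (3 + y)*(4 + O))
n = 70
K(h) = -2*(4 + h)*(10 + h) (K(h) = -2*(h + 4)*(10 + h) = -2*(4 + h)*(10 + h))
n*K(x(5, -3)) + 337 = 70*(-80 - 28*(3 + 3*5 + 4*(-3) + 5*(-3)) - 2*(3 + 3*5 + 4*(-3) + 5*(-3))**2) + 337 = 70*(-80 - 28*(3 + 15 - 12 - 15) - 2*(3 + 15 - 12 - 15)**2) + 337 = 70*(-80 - 28*(-9) - 2*(-9)**2) + 337 = 70*(-80 + 252 - 2*81) + 337 = 70*(-80 + 252 - 162) + 337 = 70*10 + 337 = 700 + 337 = 1037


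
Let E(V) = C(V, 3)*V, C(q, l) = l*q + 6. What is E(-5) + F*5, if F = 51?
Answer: 300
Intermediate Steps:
C(q, l) = 6 + l*q
E(V) = V*(6 + 3*V) (E(V) = (6 + 3*V)*V = V*(6 + 3*V))
E(-5) + F*5 = 3*(-5)*(2 - 5) + 51*5 = 3*(-5)*(-3) + 255 = 45 + 255 = 300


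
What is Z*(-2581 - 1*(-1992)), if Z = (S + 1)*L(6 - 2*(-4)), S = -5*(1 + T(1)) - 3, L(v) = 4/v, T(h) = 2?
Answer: 20026/7 ≈ 2860.9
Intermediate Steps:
S = -18 (S = -5*(1 + 2) - 3 = -5*3 - 3 = -15 - 3 = -18)
Z = -34/7 (Z = (-18 + 1)*(4/(6 - 2*(-4))) = -68/(6 + 8) = -68/14 = -17*2/7 = -34/7 ≈ -4.8571)
Z*(-2581 - 1*(-1992)) = -34*(-2581 - 1*(-1992))/7 = -34*(-2581 + 1992)/7 = -34/7*(-589) = 20026/7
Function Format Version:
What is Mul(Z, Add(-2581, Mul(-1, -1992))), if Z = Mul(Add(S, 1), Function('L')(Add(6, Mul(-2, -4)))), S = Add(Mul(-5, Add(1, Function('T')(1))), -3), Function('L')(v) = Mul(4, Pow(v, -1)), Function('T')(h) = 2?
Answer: Rational(20026, 7) ≈ 2860.9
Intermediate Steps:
S = -18 (S = Add(Mul(-5, Add(1, 2)), -3) = Add(Mul(-5, 3), -3) = Add(-15, -3) = -18)
Z = Rational(-34, 7) (Z = Mul(Add(-18, 1), Mul(4, Pow(Add(6, Mul(-2, -4)), -1))) = Mul(-17, Mul(4, Pow(Add(6, 8), -1))) = Mul(-17, Mul(4, Pow(14, -1))) = Mul(-17, Mul(4, Rational(1, 14))) = Mul(-17, Rational(2, 7)) = Rational(-34, 7) ≈ -4.8571)
Mul(Z, Add(-2581, Mul(-1, -1992))) = Mul(Rational(-34, 7), Add(-2581, Mul(-1, -1992))) = Mul(Rational(-34, 7), Add(-2581, 1992)) = Mul(Rational(-34, 7), -589) = Rational(20026, 7)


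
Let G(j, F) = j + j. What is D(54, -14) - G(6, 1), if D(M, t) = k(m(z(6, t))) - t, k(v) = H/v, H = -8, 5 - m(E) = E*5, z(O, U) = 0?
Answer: ⅖ ≈ 0.40000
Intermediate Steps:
m(E) = 5 - 5*E (m(E) = 5 - E*5 = 5 - 5*E)
k(v) = -8/v
G(j, F) = 2*j
D(M, t) = -8/5 - t (D(M, t) = -8/(5 - 5*0) - t = -8/(5 + 0) - t = -8/5 - t)
D(54, -14) - G(6, 1) = (-8/5 - 1*(-14)) - 2*6 = (-8/5 + 14) - 1*12 = 62/5 - 12 = ⅖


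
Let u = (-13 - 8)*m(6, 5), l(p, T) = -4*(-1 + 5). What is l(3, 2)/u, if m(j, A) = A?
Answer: 16/105 ≈ 0.15238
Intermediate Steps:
l(p, T) = -16 (l(p, T) = -4*4 = -16)
u = -105 (u = (-13 - 8)*5 = -21*5 = -105)
l(3, 2)/u = -16/(-105) = -1/105*(-16) = 16/105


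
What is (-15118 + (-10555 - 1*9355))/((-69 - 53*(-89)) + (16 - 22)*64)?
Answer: -8757/1066 ≈ -8.2148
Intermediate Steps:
(-15118 + (-10555 - 1*9355))/((-69 - 53*(-89)) + (16 - 22)*64) = (-15118 + (-10555 - 9355))/((-69 + 4717) - 6*64) = (-15118 - 19910)/(4648 - 384) = -35028/4264 = -35028*1/4264 = -8757/1066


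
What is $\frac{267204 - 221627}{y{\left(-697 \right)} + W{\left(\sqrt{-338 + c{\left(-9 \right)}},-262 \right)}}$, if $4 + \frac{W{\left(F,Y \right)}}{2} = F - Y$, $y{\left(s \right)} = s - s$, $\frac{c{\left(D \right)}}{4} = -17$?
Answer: $\frac{5879433}{66970} - \frac{45577 i \sqrt{406}}{133940} \approx 87.792 - 6.8564 i$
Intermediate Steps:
$c{\left(D \right)} = -68$ ($c{\left(D \right)} = 4 \left(-17\right) = -68$)
$y{\left(s \right)} = 0$
$W{\left(F,Y \right)} = -8 - 2 Y + 2 F$ ($W{\left(F,Y \right)} = -8 + 2 \left(F - Y\right) = -8 + \left(- 2 Y + 2 F\right) = -8 - 2 Y + 2 F$)
$\frac{267204 - 221627}{y{\left(-697 \right)} + W{\left(\sqrt{-338 + c{\left(-9 \right)}},-262 \right)}} = \frac{267204 - 221627}{0 - \left(-516 - 2 \sqrt{-338 - 68}\right)} = \frac{45577}{0 + \left(-8 + 524 + 2 \sqrt{-406}\right)} = \frac{45577}{0 + \left(-8 + 524 + 2 i \sqrt{406}\right)} = \frac{45577}{0 + \left(516 + 2 i \sqrt{406}\right)} = \frac{45577}{516 + 2 i \sqrt{406}}$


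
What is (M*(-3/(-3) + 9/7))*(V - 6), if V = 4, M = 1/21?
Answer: -32/147 ≈ -0.21769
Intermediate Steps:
M = 1/21 ≈ 0.047619
(M*(-3/(-3) + 9/7))*(V - 6) = ((-3/(-3) + 9/7)/21)*(4 - 6) = ((-3*(-⅓) + 9*(⅐))/21)*(-2) = ((1 + 9/7)/21)*(-2) = ((1/21)*(16/7))*(-2) = (16/147)*(-2) = -32/147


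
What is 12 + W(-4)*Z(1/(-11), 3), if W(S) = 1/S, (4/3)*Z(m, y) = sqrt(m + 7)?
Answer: 12 - 3*sqrt(209)/88 ≈ 11.507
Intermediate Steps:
Z(m, y) = 3*sqrt(7 + m)/4 (Z(m, y) = 3*sqrt(m + 7)/4 = 3*sqrt(7 + m)/4)
12 + W(-4)*Z(1/(-11), 3) = 12 + (3*sqrt(7 + 1/(-11))/4)/(-4) = 12 - 3*sqrt(7 - 1/11)/16 = 12 - 3*sqrt(76/11)/16 = 12 - 3*2*sqrt(209)/11/16 = 12 - 3*sqrt(209)/88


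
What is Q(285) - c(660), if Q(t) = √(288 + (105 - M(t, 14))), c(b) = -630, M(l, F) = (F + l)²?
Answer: 630 + 4*I*√5563 ≈ 630.0 + 298.34*I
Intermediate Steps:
Q(t) = √(393 - (14 + t)²) (Q(t) = √(288 + (105 - (14 + t)²)) = √(393 - (14 + t)²))
Q(285) - c(660) = √(393 - (14 + 285)²) - 1*(-630) = √(393 - 1*299²) + 630 = √(393 - 1*89401) + 630 = √(393 - 89401) + 630 = √(-89008) + 630 = 4*I*√5563 + 630 = 630 + 4*I*√5563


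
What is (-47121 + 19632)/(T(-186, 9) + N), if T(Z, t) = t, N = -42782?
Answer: 27489/42773 ≈ 0.64267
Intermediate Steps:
(-47121 + 19632)/(T(-186, 9) + N) = (-47121 + 19632)/(9 - 42782) = -27489/(-42773) = -27489*(-1/42773) = 27489/42773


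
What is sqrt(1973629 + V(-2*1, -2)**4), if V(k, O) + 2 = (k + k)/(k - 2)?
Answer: sqrt(1973630) ≈ 1404.9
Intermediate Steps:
V(k, O) = -2 + 2*k/(-2 + k) (V(k, O) = -2 + (k + k)/(k - 2) = -2 + (2*k)/(-2 + k) = -2 + 2*k/(-2 + k))
sqrt(1973629 + V(-2*1, -2)**4) = sqrt(1973629 + (4/(-2 - 2*1))**4) = sqrt(1973629 + (4/(-2 - 2))**4) = sqrt(1973629 + (4/(-4))**4) = sqrt(1973629 + (4*(-1/4))**4) = sqrt(1973629 + (-1)**4) = sqrt(1973629 + 1) = sqrt(1973630)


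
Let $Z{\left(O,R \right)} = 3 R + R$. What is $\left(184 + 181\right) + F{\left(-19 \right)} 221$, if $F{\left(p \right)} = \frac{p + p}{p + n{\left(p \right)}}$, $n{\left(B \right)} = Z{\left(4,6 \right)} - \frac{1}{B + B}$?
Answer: $- \frac{249409}{191} \approx -1305.8$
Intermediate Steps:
$Z{\left(O,R \right)} = 4 R$
$n{\left(B \right)} = 24 - \frac{1}{2 B}$ ($n{\left(B \right)} = 4 \cdot 6 - \frac{1}{B + B} = 24 - \frac{1}{2 B}$)
$F{\left(p \right)} = \frac{2 p}{24 + p - \frac{1}{2 p}}$ ($F{\left(p \right)} = \frac{p + p}{p + \left(24 - \frac{1}{2 p}\right)} = \frac{2 p}{24 + p - \frac{1}{2 p}}$)
$\left(184 + 181\right) + F{\left(-19 \right)} 221 = \left(184 + 181\right) + \frac{4 \left(-19\right)^{2}}{-1 + 2 \left(-19\right) \left(24 - 19\right)} 221 = 365 + 4 \cdot 361 \frac{1}{-1 + 2 \left(-19\right) 5} \cdot 221 = 365 + 4 \cdot 361 \frac{1}{-1 - 190} \cdot 221 = 365 + 4 \cdot 361 \frac{1}{-191} \cdot 221 = 365 + 4 \cdot 361 \left(- \frac{1}{191}\right) 221 = 365 - \frac{319124}{191} = - \frac{249409}{191}$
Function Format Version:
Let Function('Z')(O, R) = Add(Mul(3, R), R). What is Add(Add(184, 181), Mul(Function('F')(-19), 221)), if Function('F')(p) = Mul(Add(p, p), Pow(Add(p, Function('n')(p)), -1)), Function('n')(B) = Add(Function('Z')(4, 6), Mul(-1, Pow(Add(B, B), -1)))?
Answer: Rational(-249409, 191) ≈ -1305.8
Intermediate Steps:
Function('Z')(O, R) = Mul(4, R)
Function('n')(B) = Add(24, Mul(Rational(-1, 2), Pow(B, -1))) (Function('n')(B) = Add(Mul(4, 6), Mul(-1, Pow(Add(B, B), -1))) = Add(24, Mul(-1, Pow(Mul(2, B), -1))) = Add(24, Mul(-1, Mul(Rational(1, 2), Pow(B, -1)))) = Add(24, Mul(Rational(-1, 2), Pow(B, -1))))
Function('F')(p) = Mul(2, p, Pow(Add(24, p, Mul(Rational(-1, 2), Pow(p, -1))), -1)) (Function('F')(p) = Mul(Add(p, p), Pow(Add(p, Add(24, Mul(Rational(-1, 2), Pow(p, -1)))), -1)) = Mul(Mul(2, p), Pow(Add(24, p, Mul(Rational(-1, 2), Pow(p, -1))), -1)) = Mul(2, p, Pow(Add(24, p, Mul(Rational(-1, 2), Pow(p, -1))), -1)))
Add(Add(184, 181), Mul(Function('F')(-19), 221)) = Add(Add(184, 181), Mul(Mul(4, Pow(-19, 2), Pow(Add(-1, Mul(2, -19, Add(24, -19))), -1)), 221)) = Add(365, Mul(Mul(4, 361, Pow(Add(-1, Mul(2, -19, 5)), -1)), 221)) = Add(365, Mul(Mul(4, 361, Pow(Add(-1, -190), -1)), 221)) = Add(365, Mul(Mul(4, 361, Pow(-191, -1)), 221)) = Add(365, Mul(Mul(4, 361, Rational(-1, 191)), 221)) = Add(365, Mul(Rational(-1444, 191), 221)) = Add(365, Rational(-319124, 191)) = Rational(-249409, 191)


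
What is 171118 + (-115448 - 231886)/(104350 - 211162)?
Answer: 3046300525/17802 ≈ 1.7112e+5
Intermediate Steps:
171118 + (-115448 - 231886)/(104350 - 211162) = 171118 - 347334/(-106812) = 171118 - 347334*(-1/106812) = 171118 + 57889/17802 = 3046300525/17802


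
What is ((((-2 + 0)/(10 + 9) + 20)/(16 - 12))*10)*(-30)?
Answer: -28350/19 ≈ -1492.1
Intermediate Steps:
((((-2 + 0)/(10 + 9) + 20)/(16 - 12))*10)*(-30) = (((-2/19 + 20)/4)*10)*(-30) = (((-2*1/19 + 20)*(1/4))*10)*(-30) = (((-2/19 + 20)*(1/4))*10)*(-30) = (((378/19)*(1/4))*10)*(-30) = ((189/38)*10)*(-30) = (945/19)*(-30) = -28350/19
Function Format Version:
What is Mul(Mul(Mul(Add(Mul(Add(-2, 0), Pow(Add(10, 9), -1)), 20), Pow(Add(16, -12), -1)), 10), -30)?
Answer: Rational(-28350, 19) ≈ -1492.1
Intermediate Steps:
Mul(Mul(Mul(Add(Mul(Add(-2, 0), Pow(Add(10, 9), -1)), 20), Pow(Add(16, -12), -1)), 10), -30) = Mul(Mul(Mul(Add(Mul(-2, Pow(19, -1)), 20), Pow(4, -1)), 10), -30) = Mul(Mul(Mul(Add(Mul(-2, Rational(1, 19)), 20), Rational(1, 4)), 10), -30) = Mul(Mul(Mul(Add(Rational(-2, 19), 20), Rational(1, 4)), 10), -30) = Mul(Mul(Mul(Rational(378, 19), Rational(1, 4)), 10), -30) = Mul(Mul(Rational(189, 38), 10), -30) = Mul(Rational(945, 19), -30) = Rational(-28350, 19)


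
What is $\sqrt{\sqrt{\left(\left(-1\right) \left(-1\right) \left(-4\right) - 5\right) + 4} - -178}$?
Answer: $\sqrt{178 + i \sqrt{5}} \approx 13.342 + 0.0838 i$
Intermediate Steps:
$\sqrt{\sqrt{\left(\left(-1\right) \left(-1\right) \left(-4\right) - 5\right) + 4} - -178} = \sqrt{\sqrt{\left(1 \left(-4\right) - 5\right) + 4} + \left(-5 + 183\right)} = \sqrt{\sqrt{\left(-4 - 5\right) + 4} + 178} = \sqrt{\sqrt{-9 + 4} + 178} = \sqrt{\sqrt{-5} + 178} = \sqrt{i \sqrt{5} + 178} = \sqrt{178 + i \sqrt{5}}$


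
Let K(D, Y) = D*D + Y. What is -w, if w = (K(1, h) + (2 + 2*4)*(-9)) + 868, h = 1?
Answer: -780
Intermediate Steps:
K(D, Y) = Y + D² (K(D, Y) = D² + Y = Y + D²)
w = 780 (w = ((1 + 1²) + (2 + 2*4)*(-9)) + 868 = ((1 + 1) + (2 + 8)*(-9)) + 868 = (2 + 10*(-9)) + 868 = (2 - 90) + 868 = -88 + 868 = 780)
-w = -1*780 = -780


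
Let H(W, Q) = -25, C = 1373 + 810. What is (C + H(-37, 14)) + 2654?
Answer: 4812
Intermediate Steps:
C = 2183
(C + H(-37, 14)) + 2654 = (2183 - 25) + 2654 = 2158 + 2654 = 4812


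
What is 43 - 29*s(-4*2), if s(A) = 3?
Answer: -44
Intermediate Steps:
43 - 29*s(-4*2) = 43 - 29*3 = 43 - 87 = -44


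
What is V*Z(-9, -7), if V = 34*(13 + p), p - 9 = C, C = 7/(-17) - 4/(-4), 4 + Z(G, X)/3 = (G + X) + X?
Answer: -62208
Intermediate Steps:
Z(G, X) = -12 + 3*G + 6*X (Z(G, X) = -12 + 3*((G + X) + X) = -12 + 3*(G + 2*X) = -12 + (3*G + 6*X) = -12 + 3*G + 6*X)
C = 10/17 (C = 7*(-1/17) - 4*(-1/4) = -7/17 + 1 = 10/17 ≈ 0.58823)
p = 163/17 (p = 9 + 10/17 = 163/17 ≈ 9.5882)
V = 768 (V = 34*(13 + 163/17) = 34*(384/17) = 768)
V*Z(-9, -7) = 768*(-12 + 3*(-9) + 6*(-7)) = 768*(-12 - 27 - 42) = 768*(-81) = -62208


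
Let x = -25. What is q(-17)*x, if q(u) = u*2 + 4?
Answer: 750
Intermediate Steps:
q(u) = 4 + 2*u (q(u) = 2*u + 4 = 4 + 2*u)
q(-17)*x = (4 + 2*(-17))*(-25) = (4 - 34)*(-25) = -30*(-25) = 750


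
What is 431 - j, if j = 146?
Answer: 285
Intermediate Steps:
431 - j = 431 - 1*146 = 431 - 146 = 285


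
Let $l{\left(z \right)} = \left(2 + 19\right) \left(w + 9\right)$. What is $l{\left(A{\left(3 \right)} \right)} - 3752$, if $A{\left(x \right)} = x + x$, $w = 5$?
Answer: $-3458$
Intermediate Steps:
$A{\left(x \right)} = 2 x$
$l{\left(z \right)} = 294$ ($l{\left(z \right)} = \left(2 + 19\right) \left(5 + 9\right) = 21 \cdot 14 = 294$)
$l{\left(A{\left(3 \right)} \right)} - 3752 = 294 - 3752 = -3458$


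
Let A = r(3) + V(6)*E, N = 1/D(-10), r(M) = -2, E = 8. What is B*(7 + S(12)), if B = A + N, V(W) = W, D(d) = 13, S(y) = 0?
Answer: 4193/13 ≈ 322.54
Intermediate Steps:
N = 1/13 ≈ 0.076923
A = 46 (A = -2 + 6*8 = -2 + 48 = 46)
B = 599/13 (B = 46 + 1/13 = 599/13 ≈ 46.077)
B*(7 + S(12)) = 599*(7 + 0)/13 = (599/13)*7 = 4193/13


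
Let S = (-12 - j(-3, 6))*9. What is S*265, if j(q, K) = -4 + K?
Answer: -33390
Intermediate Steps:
S = -126 (S = (-12 - (-4 + 6))*9 = (-12 - 1*2)*9 = (-12 - 2)*9 = -14*9 = -126)
S*265 = -126*265 = -33390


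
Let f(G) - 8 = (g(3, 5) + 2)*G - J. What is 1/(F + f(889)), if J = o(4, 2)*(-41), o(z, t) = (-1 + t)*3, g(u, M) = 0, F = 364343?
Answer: 1/366252 ≈ 2.7304e-6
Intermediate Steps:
o(z, t) = -3 + 3*t
J = -123 (J = (-3 + 3*2)*(-41) = (-3 + 6)*(-41) = 3*(-41) = -123)
f(G) = 131 + 2*G (f(G) = 8 + ((0 + 2)*G - 1*(-123)) = 8 + (2*G + 123) = 8 + (123 + 2*G) = 131 + 2*G)
1/(F + f(889)) = 1/(364343 + (131 + 2*889)) = 1/(364343 + (131 + 1778)) = 1/(364343 + 1909) = 1/366252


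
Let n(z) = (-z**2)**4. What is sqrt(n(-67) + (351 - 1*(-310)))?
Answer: sqrt(406067677557302) ≈ 2.0151e+7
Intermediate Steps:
n(z) = z**8
sqrt(n(-67) + (351 - 1*(-310))) = sqrt((-67)**8 + (351 - 1*(-310))) = sqrt(406067677556641 + (351 + 310)) = sqrt(406067677556641 + 661) = sqrt(406067677557302)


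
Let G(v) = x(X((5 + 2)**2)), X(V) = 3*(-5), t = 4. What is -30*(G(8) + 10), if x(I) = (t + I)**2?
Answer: -3930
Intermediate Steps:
X(V) = -15
x(I) = (4 + I)**2
G(v) = 121 (G(v) = (4 - 15)**2 = (-11)**2 = 121)
-30*(G(8) + 10) = -30*(121 + 10) = -30*131 = -3930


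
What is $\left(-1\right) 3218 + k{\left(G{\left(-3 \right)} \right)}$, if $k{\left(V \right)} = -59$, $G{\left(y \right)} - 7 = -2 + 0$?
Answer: $-3277$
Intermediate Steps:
$G{\left(y \right)} = 5$ ($G{\left(y \right)} = 7 + \left(-2 + 0\right) = 7 - 2 = 5$)
$\left(-1\right) 3218 + k{\left(G{\left(-3 \right)} \right)} = \left(-1\right) 3218 - 59 = -3218 - 59 = -3277$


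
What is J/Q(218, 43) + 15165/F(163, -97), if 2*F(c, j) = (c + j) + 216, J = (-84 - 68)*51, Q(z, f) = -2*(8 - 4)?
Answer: 50598/47 ≈ 1076.6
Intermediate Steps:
Q(z, f) = -8 (Q(z, f) = -2*4 = -8)
J = -7752 (J = -152*51 = -7752)
F(c, j) = 108 + c/2 + j/2 (F(c, j) = ((c + j) + 216)/2 = (216 + c + j)/2 = 108 + c/2 + j/2)
J/Q(218, 43) + 15165/F(163, -97) = -7752/(-8) + 15165/(108 + (½)*163 + (½)*(-97)) = -7752*(-⅛) + 15165/(108 + 163/2 - 97/2) = 969 + 15165/141 = 969 + 15165*(1/141) = 969 + 5055/47 = 50598/47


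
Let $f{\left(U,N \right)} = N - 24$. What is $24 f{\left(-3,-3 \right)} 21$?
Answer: $-13608$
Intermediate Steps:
$f{\left(U,N \right)} = -24 + N$ ($f{\left(U,N \right)} = N - 24 = -24 + N$)
$24 f{\left(-3,-3 \right)} 21 = 24 \left(-24 - 3\right) 21 = 24 \left(-27\right) 21 = \left(-648\right) 21 = -13608$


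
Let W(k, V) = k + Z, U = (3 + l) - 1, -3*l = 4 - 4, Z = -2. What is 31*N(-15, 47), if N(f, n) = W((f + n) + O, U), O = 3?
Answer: 1023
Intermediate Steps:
l = 0 (l = -(4 - 4)/3 = -⅓*0 = 0)
U = 2 (U = (3 + 0) - 1 = 3 - 1 = 2)
W(k, V) = -2 + k (W(k, V) = k - 2 = -2 + k)
N(f, n) = 1 + f + n (N(f, n) = -2 + ((f + n) + 3) = -2 + (3 + f + n) = 1 + f + n)
31*N(-15, 47) = 31*(1 - 15 + 47) = 31*33 = 1023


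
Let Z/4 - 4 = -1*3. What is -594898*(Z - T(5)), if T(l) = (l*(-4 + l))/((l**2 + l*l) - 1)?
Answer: -113625518/49 ≈ -2.3189e+6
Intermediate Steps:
Z = 4 (Z = 16 + 4*(-1*3) = 16 + 4*(-3) = 16 - 12 = 4)
T(l) = l*(-4 + l)/(-1 + 2*l**2) (T(l) = (l*(-4 + l))/((l**2 + l**2) - 1) = (l*(-4 + l))/(2*l**2 - 1) = (l*(-4 + l))/(-1 + 2*l**2) = l*(-4 + l)/(-1 + 2*l**2))
-594898*(Z - T(5)) = -594898*(4 - 5*(-4 + 5)/(-1 + 2*5**2)) = -594898*(4 - 5/(-1 + 2*25)) = -594898*(4 - 5/(-1 + 50)) = -594898*(4 - 5/49) = -594898*191/49 = -113625518/49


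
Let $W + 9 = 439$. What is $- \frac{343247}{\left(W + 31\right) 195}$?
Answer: $- \frac{343247}{89895} \approx -3.8183$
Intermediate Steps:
$W = 430$ ($W = -9 + 439 = 430$)
$- \frac{343247}{\left(W + 31\right) 195} = - \frac{343247}{\left(430 + 31\right) 195} = - \frac{343247}{461 \cdot 195} = - \frac{343247}{89895}$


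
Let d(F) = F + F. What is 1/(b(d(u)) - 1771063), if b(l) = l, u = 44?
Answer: -1/1770975 ≈ -5.6466e-7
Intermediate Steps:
d(F) = 2*F
1/(b(d(u)) - 1771063) = 1/(2*44 - 1771063) = 1/(88 - 1771063) = 1/(-1770975) = -1/1770975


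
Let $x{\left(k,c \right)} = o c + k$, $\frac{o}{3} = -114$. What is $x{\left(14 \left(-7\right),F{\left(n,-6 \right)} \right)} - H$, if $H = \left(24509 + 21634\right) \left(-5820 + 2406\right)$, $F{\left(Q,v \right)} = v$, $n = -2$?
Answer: $157534156$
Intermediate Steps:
$o = -342$ ($o = 3 \left(-114\right) = -342$)
$x{\left(k,c \right)} = k - 342 c$ ($x{\left(k,c \right)} = - 342 c + k = k - 342 c$)
$H = -157532202$ ($H = 46143 \left(-3414\right) = -157532202$)
$x{\left(14 \left(-7\right),F{\left(n,-6 \right)} \right)} - H = \left(14 \left(-7\right) - -2052\right) - -157532202 = \left(-98 + 2052\right) + 157532202 = 1954 + 157532202 = 157534156$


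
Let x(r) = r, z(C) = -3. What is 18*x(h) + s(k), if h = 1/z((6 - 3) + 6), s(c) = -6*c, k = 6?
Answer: -42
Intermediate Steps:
h = -⅓ (h = 1/(-3) = -⅓ ≈ -0.33333)
18*x(h) + s(k) = 18*(-⅓) - 6*6 = -6 - 36 = -42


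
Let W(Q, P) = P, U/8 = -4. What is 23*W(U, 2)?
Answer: 46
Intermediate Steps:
U = -32 (U = 8*(-4) = -32)
23*W(U, 2) = 23*2 = 46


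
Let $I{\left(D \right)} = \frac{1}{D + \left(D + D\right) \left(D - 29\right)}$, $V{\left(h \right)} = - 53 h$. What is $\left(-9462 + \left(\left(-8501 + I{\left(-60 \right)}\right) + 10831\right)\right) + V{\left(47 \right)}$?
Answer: $- \frac{102196259}{10620} \approx -9623.0$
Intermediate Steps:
$I{\left(D \right)} = \frac{1}{D + 2 D \left(-29 + D\right)}$
$\left(-9462 + \left(\left(-8501 + I{\left(-60 \right)}\right) + 10831\right)\right) + V{\left(47 \right)} = \left(-9462 + \left(\left(-8501 + \frac{1}{\left(-60\right) \left(-57 + 2 \left(-60\right)\right)}\right) + 10831\right)\right) - 2491 = \left(-9462 + \left(\left(-8501 - \frac{1}{60 \left(-57 - 120\right)}\right) + 10831\right)\right) - 2491 = \left(-9462 + \left(\left(-8501 - \frac{1}{60 \left(-177\right)}\right) + 10831\right)\right) - 2491 = \left(-9462 + \left(\left(-8501 - - \frac{1}{10620}\right) + 10831\right)\right) - 2491 = \left(-9462 + \left(\left(-8501 + \frac{1}{10620}\right) + 10831\right)\right) - 2491 = \left(-9462 + \left(- \frac{90280619}{10620} + 10831\right)\right) - 2491 = \left(-9462 + \frac{24744601}{10620}\right) - 2491 = - \frac{75741839}{10620} - 2491 = - \frac{102196259}{10620}$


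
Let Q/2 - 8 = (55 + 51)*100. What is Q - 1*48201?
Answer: -26985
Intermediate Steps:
Q = 21216 (Q = 16 + 2*((55 + 51)*100) = 16 + 2*(106*100) = 16 + 2*10600 = 16 + 21200 = 21216)
Q - 1*48201 = 21216 - 1*48201 = 21216 - 48201 = -26985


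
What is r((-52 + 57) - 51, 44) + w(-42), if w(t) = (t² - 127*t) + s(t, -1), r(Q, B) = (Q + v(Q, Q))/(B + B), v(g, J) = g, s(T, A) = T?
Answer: 155209/22 ≈ 7055.0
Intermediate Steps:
r(Q, B) = Q/B (r(Q, B) = (Q + Q)/(B + B) = (2*Q)/((2*B)) = (2*Q)*(1/(2*B)) = Q/B)
w(t) = t² - 126*t (w(t) = (t² - 127*t) + t = t² - 126*t)
r((-52 + 57) - 51, 44) + w(-42) = ((-52 + 57) - 51)/44 - 42*(-126 - 42) = (5 - 51)*(1/44) - 42*(-168) = -46*1/44 + 7056 = -23/22 + 7056 = 155209/22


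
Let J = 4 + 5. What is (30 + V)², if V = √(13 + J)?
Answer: (30 + √22)² ≈ 1203.4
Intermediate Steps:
J = 9
V = √22 (V = √(13 + 9) = √22 ≈ 4.6904)
(30 + V)² = (30 + √22)²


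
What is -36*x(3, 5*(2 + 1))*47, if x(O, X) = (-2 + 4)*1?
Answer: -3384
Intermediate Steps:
x(O, X) = 2 (x(O, X) = 2*1 = 2)
-36*x(3, 5*(2 + 1))*47 = -36*2*47 = -72*47 = -3384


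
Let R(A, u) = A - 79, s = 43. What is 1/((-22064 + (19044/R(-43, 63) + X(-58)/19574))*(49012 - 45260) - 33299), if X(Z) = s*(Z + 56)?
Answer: -597007/49792249168613 ≈ -1.1990e-8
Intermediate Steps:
R(A, u) = -79 + A
X(Z) = 2408 + 43*Z (X(Z) = 43*(Z + 56) = 43*(56 + Z) = 2408 + 43*Z)
1/((-22064 + (19044/R(-43, 63) + X(-58)/19574))*(49012 - 45260) - 33299) = 1/((-22064 + (19044/(-79 - 43) + (2408 + 43*(-58))/19574))*(49012 - 45260) - 33299) = 1/((-22064 + (19044/(-122) + (2408 - 2494)*(1/19574)))*3752 - 33299) = 1/((-22064 + (19044*(-1/122) - 86*1/19574))*3752 - 33299) = 1/((-22064 + (-9522/61 - 43/9787))*3752 - 33299) = 1/((-22064 - 93194437/597007)*3752 - 33299) = 1/(-13265556885/597007*3752 - 33299) = 1/(-49772369432520/597007 - 33299) = 1/(-49792249168613/597007) = -597007/49792249168613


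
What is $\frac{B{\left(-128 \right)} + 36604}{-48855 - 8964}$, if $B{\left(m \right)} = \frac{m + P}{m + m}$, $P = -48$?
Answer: $- \frac{195225}{308368} \approx -0.63309$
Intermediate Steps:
$B{\left(m \right)} = \frac{-48 + m}{2 m}$ ($B{\left(m \right)} = \frac{m - 48}{m + m} = \frac{-48 + m}{2 m}$)
$\frac{B{\left(-128 \right)} + 36604}{-48855 - 8964} = \frac{\frac{-48 - 128}{2 \left(-128\right)} + 36604}{-48855 - 8964} = \frac{\frac{1}{2} \left(- \frac{1}{128}\right) \left(-176\right) + 36604}{-57819} = \left(\frac{11}{16} + 36604\right) \left(- \frac{1}{57819}\right) = \frac{585675}{16} \left(- \frac{1}{57819}\right) = - \frac{195225}{308368}$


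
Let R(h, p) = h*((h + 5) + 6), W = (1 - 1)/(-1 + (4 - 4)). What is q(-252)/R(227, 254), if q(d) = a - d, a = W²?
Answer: 18/3859 ≈ 0.0046644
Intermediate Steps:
W = 0 (W = 0/(-1 + 0) = 0/(-1) = 0*(-1) = 0)
a = 0 (a = 0² = 0)
R(h, p) = h*(11 + h) (R(h, p) = h*((5 + h) + 6) = h*(11 + h))
q(d) = -d (q(d) = 0 - d = -d)
q(-252)/R(227, 254) = (-1*(-252))/((227*(11 + 227))) = 252/((227*238)) = 252/54026 = 252*(1/54026) = 18/3859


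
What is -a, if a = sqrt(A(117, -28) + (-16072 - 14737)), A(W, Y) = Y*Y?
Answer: -5*I*sqrt(1201) ≈ -173.28*I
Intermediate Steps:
A(W, Y) = Y**2
a = 5*I*sqrt(1201) (a = sqrt((-28)**2 + (-16072 - 14737)) = sqrt(784 - 30809) = sqrt(-30025) = 5*I*sqrt(1201) ≈ 173.28*I)
-a = -5*I*sqrt(1201)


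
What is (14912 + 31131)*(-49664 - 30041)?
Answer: -3669857315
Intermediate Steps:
(14912 + 31131)*(-49664 - 30041) = 46043*(-79705) = -3669857315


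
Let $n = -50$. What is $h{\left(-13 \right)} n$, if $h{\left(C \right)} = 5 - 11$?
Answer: $300$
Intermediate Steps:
$h{\left(C \right)} = -6$ ($h{\left(C \right)} = 5 - 11 = -6$)
$h{\left(-13 \right)} n = \left(-6\right) \left(-50\right) = 300$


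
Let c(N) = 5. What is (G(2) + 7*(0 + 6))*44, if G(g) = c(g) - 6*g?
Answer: 1540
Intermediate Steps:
G(g) = 5 - 6*g
(G(2) + 7*(0 + 6))*44 = ((5 - 6*2) + 7*(0 + 6))*44 = ((5 - 12) + 7*6)*44 = (-7 + 42)*44 = 35*44 = 1540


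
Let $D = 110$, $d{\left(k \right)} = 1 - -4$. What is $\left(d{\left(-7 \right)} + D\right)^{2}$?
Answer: $13225$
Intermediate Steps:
$d{\left(k \right)} = 5$ ($d{\left(k \right)} = 1 + 4 = 5$)
$\left(d{\left(-7 \right)} + D\right)^{2} = \left(5 + 110\right)^{2} = 115^{2} = 13225$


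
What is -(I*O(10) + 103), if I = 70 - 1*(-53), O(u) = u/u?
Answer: -226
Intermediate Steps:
O(u) = 1
I = 123 (I = 70 + 53 = 123)
-(I*O(10) + 103) = -(123*1 + 103) = -(123 + 103) = -1*226 = -226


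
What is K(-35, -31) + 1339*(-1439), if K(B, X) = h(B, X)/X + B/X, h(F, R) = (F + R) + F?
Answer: -59731315/31 ≈ -1.9268e+6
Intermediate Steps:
h(F, R) = R + 2*F
K(B, X) = B/X + (X + 2*B)/X (K(B, X) = (X + 2*B)/X + B/X = B/X + (X + 2*B)/X)
K(-35, -31) + 1339*(-1439) = (-31 + 3*(-35))/(-31) + 1339*(-1439) = -(-31 - 105)/31 - 1926821 = -1/31*(-136) - 1926821 = 136/31 - 1926821 = -59731315/31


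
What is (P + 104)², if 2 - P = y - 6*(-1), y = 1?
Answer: 9801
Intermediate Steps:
P = -5 (P = 2 - (1 - 6*(-1)) = 2 - (1 + 6) = 2 - 1*7 = 2 - 7 = -5)
(P + 104)² = (-5 + 104)² = 99² = 9801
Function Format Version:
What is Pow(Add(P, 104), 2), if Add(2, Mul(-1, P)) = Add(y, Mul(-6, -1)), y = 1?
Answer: 9801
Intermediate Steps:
P = -5 (P = Add(2, Mul(-1, Add(1, Mul(-6, -1)))) = Add(2, Mul(-1, Add(1, 6))) = Add(2, Mul(-1, 7)) = Add(2, -7) = -5)
Pow(Add(P, 104), 2) = Pow(Add(-5, 104), 2) = Pow(99, 2) = 9801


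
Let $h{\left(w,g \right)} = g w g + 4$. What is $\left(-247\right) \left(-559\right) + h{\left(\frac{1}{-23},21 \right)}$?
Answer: $\frac{3175330}{23} \approx 1.3806 \cdot 10^{5}$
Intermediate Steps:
$h{\left(w,g \right)} = 4 + w g^{2}$ ($h{\left(w,g \right)} = w g^{2} + 4 = 4 + w g^{2}$)
$\left(-247\right) \left(-559\right) + h{\left(\frac{1}{-23},21 \right)} = \left(-247\right) \left(-559\right) + \left(4 + \frac{21^{2}}{-23}\right) = 138073 + \left(4 - \frac{441}{23}\right) = 138073 - \frac{349}{23} = \frac{3175330}{23}$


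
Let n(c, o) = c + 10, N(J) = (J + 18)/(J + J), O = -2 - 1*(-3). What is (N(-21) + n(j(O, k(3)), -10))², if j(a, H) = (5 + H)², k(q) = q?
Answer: 1075369/196 ≈ 5486.6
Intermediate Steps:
O = 1 (O = -2 + 3 = 1)
N(J) = (18 + J)/(2*J) (N(J) = (18 + J)/((2*J)) = (18 + J)*(1/(2*J)) = (18 + J)/(2*J))
n(c, o) = 10 + c
(N(-21) + n(j(O, k(3)), -10))² = ((½)*(18 - 21)/(-21) + (10 + (5 + 3)²))² = ((½)*(-1/21)*(-3) + (10 + 8²))² = (1/14 + (10 + 64))² = (1/14 + 74)² = (1037/14)² = 1075369/196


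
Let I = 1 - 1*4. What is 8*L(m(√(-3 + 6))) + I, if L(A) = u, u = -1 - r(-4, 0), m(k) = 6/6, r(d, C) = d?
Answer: 21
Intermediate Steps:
m(k) = 1 (m(k) = 6*(⅙) = 1)
u = 3 (u = -1 - 1*(-4) = -1 + 4 = 3)
L(A) = 3
I = -3 (I = 1 - 4 = -3)
8*L(m(√(-3 + 6))) + I = 8*3 - 3 = 24 - 3 = 21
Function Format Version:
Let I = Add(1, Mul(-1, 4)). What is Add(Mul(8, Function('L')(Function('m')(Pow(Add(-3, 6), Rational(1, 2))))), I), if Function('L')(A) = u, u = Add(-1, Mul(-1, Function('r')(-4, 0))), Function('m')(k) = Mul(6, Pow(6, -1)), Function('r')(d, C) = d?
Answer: 21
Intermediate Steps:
Function('m')(k) = 1 (Function('m')(k) = Mul(6, Rational(1, 6)) = 1)
u = 3 (u = Add(-1, Mul(-1, -4)) = Add(-1, 4) = 3)
Function('L')(A) = 3
I = -3 (I = Add(1, -4) = -3)
Add(Mul(8, Function('L')(Function('m')(Pow(Add(-3, 6), Rational(1, 2))))), I) = Add(Mul(8, 3), -3) = Add(24, -3) = 21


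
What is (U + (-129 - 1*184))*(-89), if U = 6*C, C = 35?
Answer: 9167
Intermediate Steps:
U = 210 (U = 6*35 = 210)
(U + (-129 - 1*184))*(-89) = (210 + (-129 - 1*184))*(-89) = (210 + (-129 - 184))*(-89) = (210 - 313)*(-89) = -103*(-89) = 9167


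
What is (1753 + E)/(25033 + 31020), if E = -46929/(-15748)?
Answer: 27653173/882722644 ≈ 0.031327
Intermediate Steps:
E = 46929/15748 (E = -46929*(-1/15748) = 46929/15748 ≈ 2.9800)
(1753 + E)/(25033 + 31020) = (1753 + 46929/15748)/(25033 + 31020) = (27653173/15748)/56053 = (27653173/15748)*(1/56053) = 27653173/882722644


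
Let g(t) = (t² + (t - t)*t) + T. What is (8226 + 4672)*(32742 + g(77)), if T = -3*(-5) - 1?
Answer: 498959130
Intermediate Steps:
T = 14 (T = 15 - 1 = 14)
g(t) = 14 + t² (g(t) = (t² + (t - t)*t) + 14 = (t² + 0*t) + 14 = (t² + 0) + 14 = t² + 14 = 14 + t²)
(8226 + 4672)*(32742 + g(77)) = (8226 + 4672)*(32742 + (14 + 77²)) = 12898*(32742 + (14 + 5929)) = 12898*(32742 + 5943) = 12898*38685 = 498959130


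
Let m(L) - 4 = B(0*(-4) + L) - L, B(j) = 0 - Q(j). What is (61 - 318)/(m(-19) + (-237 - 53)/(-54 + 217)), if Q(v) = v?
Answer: -41891/6556 ≈ -6.3897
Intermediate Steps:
B(j) = -j (B(j) = 0 - j = -j)
m(L) = 4 - 2*L (m(L) = 4 + (-(0*(-4) + L) - L) = 4 + (-(0 + L) - L) = 4 + (-L - L) = 4 - 2*L)
(61 - 318)/(m(-19) + (-237 - 53)/(-54 + 217)) = (61 - 318)/((4 - 2*(-19)) + (-237 - 53)/(-54 + 217)) = -257/((4 + 38) - 290/163) = -257/(42 - 290*1/163) = -257/(42 - 290/163) = -257/6556/163 = -257*163/6556 = -41891/6556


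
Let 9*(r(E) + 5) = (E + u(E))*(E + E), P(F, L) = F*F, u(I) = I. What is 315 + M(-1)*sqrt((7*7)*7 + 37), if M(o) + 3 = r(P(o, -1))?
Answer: 315 - 136*sqrt(95)/9 ≈ 167.72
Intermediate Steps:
P(F, L) = F**2
r(E) = -5 + 4*E**2/9 (r(E) = -5 + ((E + E)*(E + E))/9 = -5 + ((2*E)*(2*E))/9 = -5 + (4*E**2)/9 = -5 + 4*E**2/9)
M(o) = -8 + 4*o**4/9 (M(o) = -3 + (-5 + 4*(o**2)**2/9) = -3 + (-5 + 4*o**4/9) = -8 + 4*o**4/9)
315 + M(-1)*sqrt((7*7)*7 + 37) = 315 + (-8 + (4/9)*(-1)**4)*sqrt((7*7)*7 + 37) = 315 + (-8 + (4/9)*1)*sqrt(49*7 + 37) = 315 + (-8 + 4/9)*sqrt(343 + 37) = 315 - 136*sqrt(95)/9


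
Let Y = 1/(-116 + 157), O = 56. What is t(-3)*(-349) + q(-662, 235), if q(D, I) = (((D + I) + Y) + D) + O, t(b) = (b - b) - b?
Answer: -85279/41 ≈ -2080.0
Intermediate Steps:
t(b) = -b (t(b) = 0 - b = -b)
Y = 1/41 ≈ 0.024390
q(D, I) = 2297/41 + I + 2*D (q(D, I) = (((D + I) + 1/41) + D) + 56 = ((1/41 + D + I) + D) + 56 = (1/41 + I + 2*D) + 56 = 2297/41 + I + 2*D)
t(-3)*(-349) + q(-662, 235) = -1*(-3)*(-349) + (2297/41 + 235 + 2*(-662)) = 3*(-349) + (2297/41 + 235 - 1324) = -1047 - 42352/41 = -85279/41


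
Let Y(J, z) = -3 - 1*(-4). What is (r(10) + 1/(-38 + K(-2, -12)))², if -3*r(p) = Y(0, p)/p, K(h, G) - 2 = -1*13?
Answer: 6241/2160900 ≈ 0.0028881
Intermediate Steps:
K(h, G) = -11 (K(h, G) = 2 - 1*13 = 2 - 13 = -11)
Y(J, z) = 1 (Y(J, z) = -3 + 4 = 1)
r(p) = -1/(3*p)
(r(10) + 1/(-38 + K(-2, -12)))² = (-⅓/10 + 1/(-38 - 11))² = (-⅓*⅒ + 1/(-49))² = (-1/30 - 1/49)² = (-79/1470)² = 6241/2160900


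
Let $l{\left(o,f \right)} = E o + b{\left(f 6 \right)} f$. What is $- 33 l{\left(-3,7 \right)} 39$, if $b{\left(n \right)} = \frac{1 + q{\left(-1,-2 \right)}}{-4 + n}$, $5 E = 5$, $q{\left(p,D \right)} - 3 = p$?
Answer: $\frac{119691}{38} \approx 3149.8$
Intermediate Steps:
$q{\left(p,D \right)} = 3 + p$
$E = 1$ ($E = \frac{1}{5} \cdot 5 = 1$)
$b{\left(n \right)} = \frac{3}{-4 + n}$ ($b{\left(n \right)} = \frac{1 + \left(3 - 1\right)}{-4 + n} = \frac{1 + 2}{-4 + n} = \frac{3}{-4 + n}$)
$l{\left(o,f \right)} = o + \frac{3 f}{-4 + 6 f}$ ($l{\left(o,f \right)} = 1 o + \frac{3}{-4 + f 6} f = o + \frac{3}{-4 + 6 f} f = o + \frac{3 f}{-4 + 6 f}$)
$- 33 l{\left(-3,7 \right)} 39 = - 33 \frac{3 \cdot 7 + 2 \left(-3\right) \left(-2 + 3 \cdot 7\right)}{2 \left(-2 + 3 \cdot 7\right)} 39 = - 33 \frac{21 + 2 \left(-3\right) \left(-2 + 21\right)}{2 \left(-2 + 21\right)} 39 = - 33 \frac{21 + 2 \left(-3\right) 19}{2 \cdot 19} \cdot 39 = - 33 \cdot \frac{1}{2} \cdot \frac{1}{19} \left(21 - 114\right) 39 = - 33 \cdot \frac{1}{2} \cdot \frac{1}{19} \left(-93\right) 39 = \left(-33\right) \left(- \frac{93}{38}\right) 39 = \frac{3069}{38} \cdot 39 = \frac{119691}{38}$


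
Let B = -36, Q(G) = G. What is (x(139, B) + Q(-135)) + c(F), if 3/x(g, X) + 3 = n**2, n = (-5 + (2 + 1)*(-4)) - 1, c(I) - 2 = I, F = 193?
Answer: 6421/107 ≈ 60.009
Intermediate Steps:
c(I) = 2 + I
n = -18 (n = (-5 + 3*(-4)) - 1 = (-5 - 12) - 1 = -17 - 1 = -18)
x(g, X) = 1/107 (x(g, X) = 3/(-3 + (-18)**2) = 3/(-3 + 324) = 3/321 = 3*(1/321) = 1/107)
(x(139, B) + Q(-135)) + c(F) = (1/107 - 135) + (2 + 193) = -14444/107 + 195 = 6421/107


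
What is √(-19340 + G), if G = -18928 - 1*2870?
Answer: I*√41138 ≈ 202.82*I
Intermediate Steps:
G = -21798 (G = -18928 - 2870 = -21798)
√(-19340 + G) = √(-19340 - 21798) = √(-41138) = I*√41138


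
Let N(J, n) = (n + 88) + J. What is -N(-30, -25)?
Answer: -33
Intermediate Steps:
N(J, n) = 88 + J + n (N(J, n) = (88 + n) + J = 88 + J + n)
-N(-30, -25) = -(88 - 30 - 25) = -1*33 = -33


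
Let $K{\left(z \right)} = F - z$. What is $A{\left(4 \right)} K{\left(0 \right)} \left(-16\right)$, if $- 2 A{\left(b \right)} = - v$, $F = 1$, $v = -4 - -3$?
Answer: $8$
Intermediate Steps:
$v = -1$ ($v = -4 + 3 = -1$)
$A{\left(b \right)} = - \frac{1}{2}$ ($A{\left(b \right)} = - \frac{\left(-1\right) \left(-1\right)}{2} = \left(- \frac{1}{2}\right) 1 = - \frac{1}{2}$)
$K{\left(z \right)} = 1 - z$
$A{\left(4 \right)} K{\left(0 \right)} \left(-16\right) = - \frac{1 - 0}{2} \left(-16\right) = - \frac{1 + 0}{2} \left(-16\right) = \left(- \frac{1}{2}\right) 1 \left(-16\right) = \left(- \frac{1}{2}\right) \left(-16\right) = 8$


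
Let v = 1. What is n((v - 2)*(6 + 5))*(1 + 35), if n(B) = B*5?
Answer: -1980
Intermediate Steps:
n(B) = 5*B
n((v - 2)*(6 + 5))*(1 + 35) = (5*((1 - 2)*(6 + 5)))*(1 + 35) = (5*(-1*11))*36 = (5*(-11))*36 = -55*36 = -1980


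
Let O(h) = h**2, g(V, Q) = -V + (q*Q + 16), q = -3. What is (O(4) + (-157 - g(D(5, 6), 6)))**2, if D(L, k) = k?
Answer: 17689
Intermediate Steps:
g(V, Q) = 16 - V - 3*Q (g(V, Q) = -V + (-3*Q + 16) = -V + (16 - 3*Q) = 16 - V - 3*Q)
(O(4) + (-157 - g(D(5, 6), 6)))**2 = (4**2 + (-157 - (16 - 1*6 - 3*6)))**2 = (16 + (-157 - (16 - 6 - 18)))**2 = (16 + (-157 - 1*(-8)))**2 = (16 + (-157 + 8))**2 = (16 - 149)**2 = (-133)**2 = 17689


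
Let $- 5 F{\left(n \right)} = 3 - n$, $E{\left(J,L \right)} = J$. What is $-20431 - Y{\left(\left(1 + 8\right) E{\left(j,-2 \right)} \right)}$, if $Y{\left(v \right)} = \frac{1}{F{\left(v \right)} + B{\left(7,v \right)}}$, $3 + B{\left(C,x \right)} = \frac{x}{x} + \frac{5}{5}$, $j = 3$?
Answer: $- \frac{388194}{19} \approx -20431.0$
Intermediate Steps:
$B{\left(C,x \right)} = -1$ ($B{\left(C,x \right)} = -3 + \left(\frac{x}{x} + \frac{5}{5}\right) = -3 + \left(1 + 5 \cdot \frac{1}{5}\right) = -3 + \left(1 + 1\right) = -3 + 2 = -1$)
$F{\left(n \right)} = - \frac{3}{5} + \frac{n}{5}$ ($F{\left(n \right)} = - \frac{3 - n}{5} = - \frac{3}{5} + \frac{n}{5}$)
$Y{\left(v \right)} = \frac{1}{- \frac{8}{5} + \frac{v}{5}}$ ($Y{\left(v \right)} = \frac{1}{\left(- \frac{3}{5} + \frac{v}{5}\right) - 1} = \frac{1}{- \frac{8}{5} + \frac{v}{5}}$)
$-20431 - Y{\left(\left(1 + 8\right) E{\left(j,-2 \right)} \right)} = -20431 - \frac{5}{-8 + \left(1 + 8\right) 3} = -20431 - \frac{5}{-8 + 9 \cdot 3} = -20431 - \frac{5}{-8 + 27} = -20431 - \frac{5}{19} = - \frac{388194}{19}$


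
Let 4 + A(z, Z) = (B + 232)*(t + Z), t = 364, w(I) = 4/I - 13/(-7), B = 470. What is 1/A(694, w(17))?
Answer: 119/30582154 ≈ 3.8912e-6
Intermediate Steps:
w(I) = 13/7 + 4/I (w(I) = 4/I - 13*(-⅐) = 4/I + 13/7 = 13/7 + 4/I)
A(z, Z) = 255524 + 702*Z (A(z, Z) = -4 + (470 + 232)*(364 + Z) = -4 + 702*(364 + Z) = -4 + (255528 + 702*Z) = 255524 + 702*Z)
1/A(694, w(17)) = 1/(255524 + 702*(13/7 + 4/17)) = 1/(255524 + 702*(249/119)) = 1/(255524 + 174798/119) = 1/(30582154/119) = 119/30582154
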